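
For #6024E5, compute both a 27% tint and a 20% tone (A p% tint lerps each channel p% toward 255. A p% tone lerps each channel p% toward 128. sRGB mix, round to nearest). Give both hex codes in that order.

#6024E5 is rgb(96, 36, 229).
27% tint:
  R: 96 + 42.93 = 138.93 → 139
  G: 36 + 0.27×(255−36) = 36 + 59.13 = 95.13 → 95
  B: 229 + 0.27×(255−229) = 229 + 7.02 = 236.02 → 236
  → #8B5FEC
20% tone:
  R: 96 + 0.2×(128−96) = 96 + 6.4 = 102.4 → 102
  G: 36 + 0.2×(128−36) = 36 + 18.4 = 54.4 → 54
  B: 229 + 0.2×(128−229) = 229 − 20.2 = 208.8 → 209
  → #6636D1

#8B5FEC, #6636D1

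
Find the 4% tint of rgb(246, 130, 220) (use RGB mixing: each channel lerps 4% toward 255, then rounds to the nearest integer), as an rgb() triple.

Per channel, c → c + 0.04(255 − c):
  R: 246 + 0.04×(255−246) = 246 + 0.36 = 246.36 → 246
  G: 130 + 5 = 135 → 135
  B: 220 + 0.04×(255−220) = 220 + 1.4 = 221.4 → 221

rgb(246, 135, 221)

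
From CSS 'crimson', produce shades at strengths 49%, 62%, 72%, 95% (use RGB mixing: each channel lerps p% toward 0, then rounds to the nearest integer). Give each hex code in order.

CSS crimson is rgb(220, 20, 60).
49%: (220 − 107.8 = 112.2→112, 20 − 9.8 = 10.2→10, 60 − 29.4 = 30.6→31) → #700a1f
62%: (220 − 136.4 = 83.6→84, 20 − 12.4 = 7.6→8, 60 − 37.2 = 22.8→23) → #540817
72%: (220 − 158.4 = 61.6→62, 20 − 14.4 = 5.6→6, 60 − 43.2 = 16.8→17) → #3e0611
95%: (220 − 209 = 11→11, 20 − 19 = 1→1, 60 − 57 = 3→3) → #0b0103

#700a1f, #540817, #3e0611, #0b0103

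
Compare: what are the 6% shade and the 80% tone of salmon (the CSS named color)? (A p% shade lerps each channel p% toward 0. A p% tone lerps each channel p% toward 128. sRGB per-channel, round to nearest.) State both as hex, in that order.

#eb786b, #98807d

CSS salmon is rgb(250, 128, 114).
6% shade:
  R: 250 − 15 = 235 → 235
  G: 128 + 0.06×(0−128) = 128 − 7.68 = 120.32 → 120
  B: 114 + 0.06×(0−114) = 114 − 6.84 = 107.16 → 107
  → #eb786b
80% tone:
  R: 250 + 0.8×(128−250) = 250 − 97.6 = 152.4 → 152
  G: 128 + 0 = 128 → 128
  B: 114 + 11.2 = 125.2 → 125
  → #98807d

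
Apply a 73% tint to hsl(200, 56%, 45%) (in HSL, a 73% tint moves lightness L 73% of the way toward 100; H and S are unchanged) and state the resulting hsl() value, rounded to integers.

L moves 73% from 45 toward 100: 45 + 40.15 = 85.15 → 85.
H and S are unchanged.

hsl(200, 56%, 85%)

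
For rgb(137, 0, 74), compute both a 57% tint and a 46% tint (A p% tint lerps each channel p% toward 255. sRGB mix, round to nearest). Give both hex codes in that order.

#CC91B1, #BF759D

57% tint:
  R: 137 + 67.26 = 204.26 → 204
  G: 0 + 0.57×(255−0) = 0 + 145.35 = 145.35 → 145
  B: 74 + 103.17 = 177.17 → 177
  → #CC91B1
46% tint:
  R: 137 + 54.28 = 191.28 → 191
  G: 0 + 0.46×(255−0) = 0 + 117.3 = 117.3 → 117
  B: 74 + 0.46×(255−74) = 74 + 83.26 = 157.26 → 157
  → #BF759D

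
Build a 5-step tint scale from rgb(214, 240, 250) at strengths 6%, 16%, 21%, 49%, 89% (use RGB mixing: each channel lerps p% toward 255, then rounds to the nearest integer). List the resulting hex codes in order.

#D8F1FA, #DDF2FB, #DFF3FB, #EAF7FC, #FAFDFE

6%: (214 + 2.46 = 216.46→216, 240 + 0.9 = 240.9→241, 250→250) → #D8F1FA
16%: (214 + 6.56 = 220.56→221, 240 + 2.4 = 242.4→242, 250 + 0.8 = 250.8→251) → #DDF2FB
21%: (214 + 8.61 = 222.61→223, 240 + 3.15 = 243.15→243, 250 + 1.05 = 251.05→251) → #DFF3FB
49%: (214 + 20.09 = 234.09→234, 240 + 7.35 = 247.35→247, 250 + 2.45 = 252.45→252) → #EAF7FC
89%: (214 + 36.49 = 250.49→250, 240 + 13.35 = 253.35→253, 250 + 4.45 = 254.45→254) → #FAFDFE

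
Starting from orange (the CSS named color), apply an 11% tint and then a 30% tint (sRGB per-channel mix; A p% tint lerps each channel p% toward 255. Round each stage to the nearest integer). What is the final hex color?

#ffc760

CSS orange is rgb(255, 165, 0).
An 11% tint moves each channel 11% toward 255:
  R: 255 + 0.11×(255−255) = 255 + 0 = 255 → 255
  G: 165 + 0.11×(255−165) = 165 + 9.9 = 174.9 → 175
  B: 0 + 0.11×(255−0) = 0 + 28.05 = 28.05 → 28
After the tint: rgb(255, 175, 28) = #ffaf1c.
A 30% tint moves each channel 30% toward 255:
  R: 255 + 0 = 255 → 255
  G: 175 + 24 = 199 → 199
  B: 28 + 0.3×(255−28) = 28 + 68.1 = 96.1 → 96
rgb(255, 199, 96) = #ffc760.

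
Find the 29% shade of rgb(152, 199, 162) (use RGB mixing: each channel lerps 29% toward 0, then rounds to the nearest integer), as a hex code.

#6c8d73

A 29% shade moves each channel 29% toward 0:
  R: 152 − 44.08 = 107.92 → 108
  G: 199 + 0.29×(0−199) = 199 − 57.71 = 141.29 → 141
  B: 162 − 46.98 = 115.02 → 115
rgb(108, 141, 115) = #6c8d73.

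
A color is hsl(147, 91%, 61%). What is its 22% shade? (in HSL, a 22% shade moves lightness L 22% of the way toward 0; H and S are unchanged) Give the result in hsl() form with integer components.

L moves 22% from 61 toward 0: 61 − 13.42 = 47.58 → 48.
H and S are unchanged.

hsl(147, 91%, 48%)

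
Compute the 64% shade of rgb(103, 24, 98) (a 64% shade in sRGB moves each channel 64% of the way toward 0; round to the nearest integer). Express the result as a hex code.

Lerp each channel 64% toward 0:
  R: 103 + 0.64×(0−103) = 103 − 65.92 = 37.08 → 37
  G: 24 − 15.36 = 8.64 → 9
  B: 98 − 62.72 = 35.28 → 35
rgb(37, 9, 35) = #250923.

#250923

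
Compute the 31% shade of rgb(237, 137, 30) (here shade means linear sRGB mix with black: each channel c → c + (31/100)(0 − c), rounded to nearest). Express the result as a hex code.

A 31% shade moves each channel 31% toward 0:
  R: 237 − 73.47 = 163.53 → 164
  G: 137 + 0.31×(0−137) = 137 − 42.47 = 94.53 → 95
  B: 30 + 0.31×(0−30) = 30 − 9.3 = 20.7 → 21
rgb(164, 95, 21) = #a45f15.

#a45f15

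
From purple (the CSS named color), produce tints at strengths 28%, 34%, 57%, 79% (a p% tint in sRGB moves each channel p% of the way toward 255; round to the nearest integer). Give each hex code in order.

CSS purple is rgb(128, 0, 128).
28%: (128 + 35.56 = 163.56→164, 0 + 71.4 = 71.4→71, 128 + 35.56 = 163.56→164) → #a447a4
34%: (128 + 43.18 = 171.18→171, 0 + 86.7 = 86.7→87, 128 + 43.18 = 171.18→171) → #ab57ab
57%: (128 + 72.39 = 200.39→200, 0 + 145.35 = 145.35→145, 128 + 72.39 = 200.39→200) → #c891c8
79%: (128 + 100.33 = 228.33→228, 0 + 201.45 = 201.45→201, 128 + 100.33 = 228.33→228) → #e4c9e4

#a447a4, #ab57ab, #c891c8, #e4c9e4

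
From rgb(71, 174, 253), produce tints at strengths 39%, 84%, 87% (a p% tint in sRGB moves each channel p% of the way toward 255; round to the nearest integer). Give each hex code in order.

#8FCEFE, #E2F2FF, #E7F4FF

39%: (71 + 71.76 = 142.76→143, 174 + 31.59 = 205.59→206, 253 + 0.78 = 253.78→254) → #8FCEFE
84%: (71 + 154.56 = 225.56→226, 174 + 68.04 = 242.04→242, 253 + 1.68 = 254.68→255) → #E2F2FF
87%: (71 + 160.08 = 231.08→231, 174 + 70.47 = 244.47→244, 253 + 1.74 = 254.74→255) → #E7F4FF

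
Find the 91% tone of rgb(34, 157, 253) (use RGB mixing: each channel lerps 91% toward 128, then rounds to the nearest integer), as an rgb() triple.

A 91% tone moves each channel 91% toward 128:
  R: 34 + 0.91×(128−34) = 34 + 85.54 = 119.54 → 120
  G: 157 − 26.39 = 130.61 → 131
  B: 253 − 113.75 = 139.25 → 139

rgb(120, 131, 139)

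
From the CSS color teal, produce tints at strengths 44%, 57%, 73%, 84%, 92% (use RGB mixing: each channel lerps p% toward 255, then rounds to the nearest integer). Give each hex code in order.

#70b8b8, #91c8c8, #badddd, #d6ebeb, #ebf5f5

CSS teal is rgb(0, 128, 128).
44%: (0 + 112.2 = 112.2→112, 128 + 55.88 = 183.88→184, 128 + 55.88 = 183.88→184) → #70b8b8
57%: (0 + 145.35 = 145.35→145, 128 + 72.39 = 200.39→200, 128 + 72.39 = 200.39→200) → #91c8c8
73%: (0 + 186.15 = 186.15→186, 128 + 92.71 = 220.71→221, 128 + 92.71 = 220.71→221) → #badddd
84%: (0 + 214.2 = 214.2→214, 128 + 106.68 = 234.68→235, 128 + 106.68 = 234.68→235) → #d6ebeb
92%: (0 + 234.6 = 234.6→235, 128 + 116.84 = 244.84→245, 128 + 116.84 = 244.84→245) → #ebf5f5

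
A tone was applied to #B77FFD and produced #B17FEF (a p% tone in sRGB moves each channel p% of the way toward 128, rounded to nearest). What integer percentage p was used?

#B77FFD is rgb(183, 127, 253); #B17FEF is rgb(177, 127, 239).
On the B channel (widest range): 239 ≈ 253 + (p/100)(128 − 253), so p ≈ 100×(239 − 253)/(128 − 253) = -1400/-125 = 11.20.
p = 11 reproduces all three channels after rounding.

11%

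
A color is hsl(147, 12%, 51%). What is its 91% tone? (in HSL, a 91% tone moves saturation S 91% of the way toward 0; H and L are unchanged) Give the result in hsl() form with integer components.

hsl(147, 1%, 51%)

S moves 91% from 12 toward 0: 12 − 10.92 = 1.08 → 1.
H and L are unchanged.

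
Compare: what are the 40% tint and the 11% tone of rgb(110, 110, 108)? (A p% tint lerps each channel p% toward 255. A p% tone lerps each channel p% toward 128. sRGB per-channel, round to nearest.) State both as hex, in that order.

40% tint:
  R: 110 + 58 = 168 → 168
  G: 110 + 0.4×(255−110) = 110 + 58 = 168 → 168
  B: 108 + 0.4×(255−108) = 108 + 58.8 = 166.8 → 167
  → #a8a8a7
11% tone:
  R: 110 + 1.98 = 111.98 → 112
  G: 110 + 1.98 = 111.98 → 112
  B: 108 + 2.2 = 110.2 → 110
  → #70706e

#a8a8a7, #70706e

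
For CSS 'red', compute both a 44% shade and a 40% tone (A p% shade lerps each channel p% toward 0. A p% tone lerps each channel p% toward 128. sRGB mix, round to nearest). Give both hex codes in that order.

CSS red is rgb(255, 0, 0).
44% shade:
  R: 255 − 112.2 = 142.8 → 143
  G: 0 + 0.44×(0−0) = 0 + 0 = 0 → 0
  B: 0 + 0.44×(0−0) = 0 + 0 = 0 → 0
  → #8f0000
40% tone:
  R: 255 + 0.4×(128−255) = 255 − 50.8 = 204.2 → 204
  G: 0 + 0.4×(128−0) = 0 + 51.2 = 51.2 → 51
  B: 0 + 0.4×(128−0) = 0 + 51.2 = 51.2 → 51
  → #cc3333

#8f0000, #cc3333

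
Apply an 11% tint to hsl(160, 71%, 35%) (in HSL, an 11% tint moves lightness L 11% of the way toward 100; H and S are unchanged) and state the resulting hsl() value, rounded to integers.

L moves 11% from 35 toward 100: 35 + 7.15 = 42.15 → 42.
H and S are unchanged.

hsl(160, 71%, 42%)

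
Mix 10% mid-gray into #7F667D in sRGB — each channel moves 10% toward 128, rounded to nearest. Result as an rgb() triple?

#7F667D is rgb(127, 102, 125).
Lerp each channel 10% toward 128:
  R: 127 + 0.1×(128−127) = 127 + 0.1 = 127.1 → 127
  G: 102 + 2.6 = 104.6 → 105
  B: 125 + 0.3 = 125.3 → 125

rgb(127, 105, 125)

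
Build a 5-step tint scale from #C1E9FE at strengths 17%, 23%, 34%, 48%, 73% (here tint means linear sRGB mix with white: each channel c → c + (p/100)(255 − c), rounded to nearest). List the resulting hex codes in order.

#CCEDFE, #CFEEFE, #D6F0FE, #DFF4FE, #EEF9FF

#C1E9FE is rgb(193, 233, 254).
17%: (193 + 10.54 = 203.54→204, 233 + 3.74 = 236.74→237, 254→254) → #CCEDFE
23%: (193 + 14.26 = 207.26→207, 233 + 5.06 = 238.06→238, 254→254) → #CFEEFE
34%: (193 + 21.08 = 214.08→214, 233 + 7.48 = 240.48→240, 254→254) → #D6F0FE
48%: (193 + 29.76 = 222.76→223, 233 + 10.56 = 243.56→244, 254→254) → #DFF4FE
73%: (193 + 45.26 = 238.26→238, 233 + 16.06 = 249.06→249, 254 + 0.73 = 254.73→255) → #EEF9FF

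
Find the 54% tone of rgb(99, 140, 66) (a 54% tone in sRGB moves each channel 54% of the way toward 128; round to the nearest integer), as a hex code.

#738663

A 54% tone moves each channel 54% toward 128:
  R: 99 + 0.54×(128−99) = 99 + 15.66 = 114.66 → 115
  G: 140 + 0.54×(128−140) = 140 − 6.48 = 133.52 → 134
  B: 66 + 0.54×(128−66) = 66 + 33.48 = 99.48 → 99
rgb(115, 134, 99) = #738663.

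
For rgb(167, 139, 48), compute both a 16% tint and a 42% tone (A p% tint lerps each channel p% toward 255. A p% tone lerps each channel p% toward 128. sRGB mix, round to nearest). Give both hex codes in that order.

16% tint:
  R: 167 + 14.08 = 181.08 → 181
  G: 139 + 0.16×(255−139) = 139 + 18.56 = 157.56 → 158
  B: 48 + 33.12 = 81.12 → 81
  → #b59e51
42% tone:
  R: 167 + 0.42×(128−167) = 167 − 16.38 = 150.62 → 151
  G: 139 − 4.62 = 134.38 → 134
  B: 48 + 0.42×(128−48) = 48 + 33.6 = 81.6 → 82
  → #978652

#b59e51, #978652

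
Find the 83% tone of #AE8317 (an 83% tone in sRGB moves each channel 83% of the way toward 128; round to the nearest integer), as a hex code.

#AE8317 is rgb(174, 131, 23).
Per channel, c → c + 0.83(128 − c):
  R: 174 + 0.83×(128−174) = 174 − 38.18 = 135.82 → 136
  G: 131 + 0.83×(128−131) = 131 − 2.49 = 128.51 → 129
  B: 23 + 0.83×(128−23) = 23 + 87.15 = 110.15 → 110
rgb(136, 129, 110) = #88816E.

#88816E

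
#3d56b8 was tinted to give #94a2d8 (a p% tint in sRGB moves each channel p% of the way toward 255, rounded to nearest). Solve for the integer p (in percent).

#3d56b8 is rgb(61, 86, 184); #94a2d8 is rgb(148, 162, 216).
On the R channel (widest range): 148 ≈ 61 + (p/100)(255 − 61), so p ≈ 100×(148 − 61)/(255 − 61) = 8700/194 = 44.85.
p = 45 reproduces all three channels after rounding.

45%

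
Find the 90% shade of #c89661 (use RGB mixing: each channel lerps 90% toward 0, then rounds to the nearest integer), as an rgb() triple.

#c89661 is rgb(200, 150, 97).
Per channel, c → c + 0.9(0 − c):
  R: 200 + 0.9×(0−200) = 200 − 180 = 20 → 20
  G: 150 − 135 = 15 → 15
  B: 97 + 0.9×(0−97) = 97 − 87.3 = 9.7 → 10

rgb(20, 15, 10)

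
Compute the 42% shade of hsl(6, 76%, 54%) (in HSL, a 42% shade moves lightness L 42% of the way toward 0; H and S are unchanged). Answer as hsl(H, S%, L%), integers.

L moves 42% from 54 toward 0: 54 − 22.68 = 31.32 → 31.
H and S are unchanged.

hsl(6, 76%, 31%)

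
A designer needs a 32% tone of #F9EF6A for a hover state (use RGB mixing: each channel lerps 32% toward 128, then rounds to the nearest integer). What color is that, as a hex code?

#D2CB71

#F9EF6A is rgb(249, 239, 106).
A 32% tone moves each channel 32% toward 128:
  R: 249 + 0.32×(128−249) = 249 − 38.72 = 210.28 → 210
  G: 239 − 35.52 = 203.48 → 203
  B: 106 + 0.32×(128−106) = 106 + 7.04 = 113.04 → 113
rgb(210, 203, 113) = #D2CB71.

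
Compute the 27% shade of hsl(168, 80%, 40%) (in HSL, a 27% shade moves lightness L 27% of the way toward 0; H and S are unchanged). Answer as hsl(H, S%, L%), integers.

L moves 27% from 40 toward 0: 40 − 10.8 = 29.2 → 29.
H and S are unchanged.

hsl(168, 80%, 29%)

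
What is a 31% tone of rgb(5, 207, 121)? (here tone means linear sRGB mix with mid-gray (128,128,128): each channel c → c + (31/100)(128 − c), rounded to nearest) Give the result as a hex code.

#2BB77B

A 31% tone moves each channel 31% toward 128:
  R: 5 + 0.31×(128−5) = 5 + 38.13 = 43.13 → 43
  G: 207 − 24.49 = 182.51 → 183
  B: 121 + 0.31×(128−121) = 121 + 2.17 = 123.17 → 123
rgb(43, 183, 123) = #2BB77B.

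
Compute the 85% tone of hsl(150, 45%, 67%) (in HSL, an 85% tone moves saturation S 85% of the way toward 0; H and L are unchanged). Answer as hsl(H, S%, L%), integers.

S moves 85% from 45 toward 0: 45 − 38.25 = 6.75 → 7.
H and L are unchanged.

hsl(150, 7%, 67%)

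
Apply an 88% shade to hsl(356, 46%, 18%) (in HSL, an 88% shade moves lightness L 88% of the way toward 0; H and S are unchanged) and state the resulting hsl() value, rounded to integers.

L moves 88% from 18 toward 0: 18 − 15.84 = 2.16 → 2.
H and S are unchanged.

hsl(356, 46%, 2%)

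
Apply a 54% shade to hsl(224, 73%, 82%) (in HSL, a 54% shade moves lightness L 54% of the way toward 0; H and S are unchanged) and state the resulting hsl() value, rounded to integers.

L moves 54% from 82 toward 0: 82 − 44.28 = 37.72 → 38.
H and S are unchanged.

hsl(224, 73%, 38%)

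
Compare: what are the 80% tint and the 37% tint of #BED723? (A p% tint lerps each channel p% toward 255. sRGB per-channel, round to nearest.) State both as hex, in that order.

#BED723 is rgb(190, 215, 35).
80% tint:
  R: 190 + 0.8×(255−190) = 190 + 52 = 242 → 242
  G: 215 + 0.8×(255−215) = 215 + 32 = 247 → 247
  B: 35 + 176 = 211 → 211
  → #F2F7D3
37% tint:
  R: 190 + 0.37×(255−190) = 190 + 24.05 = 214.05 → 214
  G: 215 + 0.37×(255−215) = 215 + 14.8 = 229.8 → 230
  B: 35 + 81.4 = 116.4 → 116
  → #D6E674

#F2F7D3, #D6E674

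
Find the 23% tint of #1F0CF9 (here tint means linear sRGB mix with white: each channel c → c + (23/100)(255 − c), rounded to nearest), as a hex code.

#5344FA

#1F0CF9 is rgb(31, 12, 249).
A 23% tint moves each channel 23% toward 255:
  R: 31 + 51.52 = 82.52 → 83
  G: 12 + 0.23×(255−12) = 12 + 55.89 = 67.89 → 68
  B: 249 + 0.23×(255−249) = 249 + 1.38 = 250.38 → 250
rgb(83, 68, 250) = #5344FA.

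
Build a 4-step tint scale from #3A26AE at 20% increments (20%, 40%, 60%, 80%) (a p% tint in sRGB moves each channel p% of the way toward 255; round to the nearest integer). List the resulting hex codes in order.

#6151BE, #897DCE, #B0A8DF, #D8D4EF

#3A26AE is rgb(58, 38, 174).
20%: (58 + 39.4 = 97.4→97, 38 + 43.4 = 81.4→81, 174 + 16.2 = 190.2→190) → #6151BE
40%: (58 + 78.8 = 136.8→137, 38 + 86.8 = 124.8→125, 174 + 32.4 = 206.4→206) → #897DCE
60%: (58 + 118.2 = 176.2→176, 38 + 130.2 = 168.2→168, 174 + 48.6 = 222.6→223) → #B0A8DF
80%: (58 + 157.6 = 215.6→216, 38 + 173.6 = 211.6→212, 174 + 64.8 = 238.8→239) → #D8D4EF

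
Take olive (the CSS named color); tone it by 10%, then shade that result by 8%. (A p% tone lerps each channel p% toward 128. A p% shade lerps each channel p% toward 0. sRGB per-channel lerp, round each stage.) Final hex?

CSS olive is rgb(128, 128, 0).
Per channel, c → c + 0.1(128 − c):
  R: 128 + 0.1×(128−128) = 128 + 0 = 128 → 128
  G: 128 + 0 = 128 → 128
  B: 0 + 0.1×(128−0) = 0 + 12.8 = 12.8 → 13
After the tone: rgb(128, 128, 13) = #80800d.
Lerp each channel 8% toward 0:
  R: 128 + 0.08×(0−128) = 128 − 10.24 = 117.76 → 118
  G: 128 − 10.24 = 117.76 → 118
  B: 13 + 0.08×(0−13) = 13 − 1.04 = 11.96 → 12
rgb(118, 118, 12) = #76760c.

#76760c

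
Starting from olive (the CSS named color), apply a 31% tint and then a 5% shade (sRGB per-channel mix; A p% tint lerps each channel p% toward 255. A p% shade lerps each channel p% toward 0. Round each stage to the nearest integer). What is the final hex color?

#9F9F4B

CSS olive is rgb(128, 128, 0).
Lerp each channel 31% toward 255:
  R: 128 + 0.31×(255−128) = 128 + 39.37 = 167.37 → 167
  G: 128 + 0.31×(255−128) = 128 + 39.37 = 167.37 → 167
  B: 0 + 0.31×(255−0) = 0 + 79.05 = 79.05 → 79
After the tint: rgb(167, 167, 79) = #A7A74F.
A 5% shade moves each channel 5% toward 0:
  R: 167 − 8.35 = 158.65 → 159
  G: 167 + 0.05×(0−167) = 167 − 8.35 = 158.65 → 159
  B: 79 − 3.95 = 75.05 → 75
rgb(159, 159, 75) = #9F9F4B.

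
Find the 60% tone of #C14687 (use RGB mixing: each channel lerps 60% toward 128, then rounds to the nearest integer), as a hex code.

#C14687 is rgb(193, 70, 135).
Per channel, c → c + 0.6(128 − c):
  R: 193 + 0.6×(128−193) = 193 − 39 = 154 → 154
  G: 70 + 34.8 = 104.8 → 105
  B: 135 + 0.6×(128−135) = 135 − 4.2 = 130.8 → 131
rgb(154, 105, 131) = #9A6983.

#9A6983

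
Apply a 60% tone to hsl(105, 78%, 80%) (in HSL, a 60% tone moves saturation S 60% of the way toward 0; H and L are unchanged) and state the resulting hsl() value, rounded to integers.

hsl(105, 31%, 80%)

S moves 60% from 78 toward 0: 78 − 46.8 = 31.2 → 31.
H and L are unchanged.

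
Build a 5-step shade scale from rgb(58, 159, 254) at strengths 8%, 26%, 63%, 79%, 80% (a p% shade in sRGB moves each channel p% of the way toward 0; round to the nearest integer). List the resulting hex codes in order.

8%: (58 − 4.64 = 53.36→53, 159 − 12.72 = 146.28→146, 254 − 20.32 = 233.68→234) → #3592EA
26%: (58 − 15.08 = 42.92→43, 159 − 41.34 = 117.66→118, 254 − 66.04 = 187.96→188) → #2B76BC
63%: (58 − 36.54 = 21.46→21, 159 − 100.17 = 58.83→59, 254 − 160.02 = 93.98→94) → #153B5E
79%: (58 − 45.82 = 12.18→12, 159 − 125.61 = 33.39→33, 254 − 200.66 = 53.34→53) → #0C2135
80%: (58 − 46.4 = 11.6→12, 159 − 127.2 = 31.8→32, 254 − 203.2 = 50.8→51) → #0C2033

#3592EA, #2B76BC, #153B5E, #0C2135, #0C2033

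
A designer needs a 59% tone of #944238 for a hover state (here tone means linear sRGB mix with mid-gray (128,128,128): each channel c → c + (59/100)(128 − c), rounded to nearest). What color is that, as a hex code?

#944238 is rgb(148, 66, 56).
Per channel, c → c + 0.59(128 − c):
  R: 148 − 11.8 = 136.2 → 136
  G: 66 + 0.59×(128−66) = 66 + 36.58 = 102.58 → 103
  B: 56 + 42.48 = 98.48 → 98
rgb(136, 103, 98) = #886762.

#886762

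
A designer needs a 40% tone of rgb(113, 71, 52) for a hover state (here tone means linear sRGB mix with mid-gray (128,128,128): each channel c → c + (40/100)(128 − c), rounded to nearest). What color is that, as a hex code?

#775E52

A 40% tone moves each channel 40% toward 128:
  R: 113 + 6 = 119 → 119
  G: 71 + 0.4×(128−71) = 71 + 22.8 = 93.8 → 94
  B: 52 + 30.4 = 82.4 → 82
rgb(119, 94, 82) = #775E52.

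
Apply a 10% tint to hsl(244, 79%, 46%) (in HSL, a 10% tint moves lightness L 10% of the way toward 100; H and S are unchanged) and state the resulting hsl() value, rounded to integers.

L moves 10% from 46 toward 100: 46 + 5.4 = 51.4 → 51.
H and S are unchanged.

hsl(244, 79%, 51%)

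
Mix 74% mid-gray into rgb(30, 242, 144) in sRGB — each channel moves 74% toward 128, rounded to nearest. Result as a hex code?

#679E84

A 74% tone moves each channel 74% toward 128:
  R: 30 + 0.74×(128−30) = 30 + 72.52 = 102.52 → 103
  G: 242 − 84.36 = 157.64 → 158
  B: 144 − 11.84 = 132.16 → 132
rgb(103, 158, 132) = #679E84.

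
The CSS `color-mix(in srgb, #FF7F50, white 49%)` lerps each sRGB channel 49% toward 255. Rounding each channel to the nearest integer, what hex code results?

#FFBEA6

#FF7F50 is rgb(255, 127, 80).
A 49% tint moves each channel 49% toward 255:
  R: 255 + 0.49×(255−255) = 255 + 0 = 255 → 255
  G: 127 + 62.72 = 189.72 → 190
  B: 80 + 0.49×(255−80) = 80 + 85.75 = 165.75 → 166
rgb(255, 190, 166) = #FFBEA6.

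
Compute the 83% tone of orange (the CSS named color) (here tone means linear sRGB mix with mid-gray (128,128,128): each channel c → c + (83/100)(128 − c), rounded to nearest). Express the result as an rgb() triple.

CSS orange is rgb(255, 165, 0).
Lerp each channel 83% toward 128:
  R: 255 + 0.83×(128−255) = 255 − 105.41 = 149.59 → 150
  G: 165 + 0.83×(128−165) = 165 − 30.71 = 134.29 → 134
  B: 0 + 0.83×(128−0) = 0 + 106.24 = 106.24 → 106

rgb(150, 134, 106)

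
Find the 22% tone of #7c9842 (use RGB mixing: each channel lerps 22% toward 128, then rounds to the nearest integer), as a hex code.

#7d9350

#7c9842 is rgb(124, 152, 66).
Per channel, c → c + 0.22(128 − c):
  R: 124 + 0.22×(128−124) = 124 + 0.88 = 124.88 → 125
  G: 152 + 0.22×(128−152) = 152 − 5.28 = 146.72 → 147
  B: 66 + 0.22×(128−66) = 66 + 13.64 = 79.64 → 80
rgb(125, 147, 80) = #7d9350.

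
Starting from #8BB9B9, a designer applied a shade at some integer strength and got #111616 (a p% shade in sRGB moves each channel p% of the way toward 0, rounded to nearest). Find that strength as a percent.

88%

#8BB9B9 is rgb(139, 185, 185); #111616 is rgb(17, 22, 22).
On the G channel (widest range): 22 ≈ 185 + (p/100)(0 − 185), so p ≈ 100×(22 − 185)/(0 − 185) = -16300/-185 = 88.11.
p = 88 reproduces all three channels after rounding.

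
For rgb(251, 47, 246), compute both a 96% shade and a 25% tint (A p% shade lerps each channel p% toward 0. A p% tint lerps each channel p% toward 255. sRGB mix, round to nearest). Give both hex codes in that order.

96% shade:
  R: 251 − 240.96 = 10.04 → 10
  G: 47 + 0.96×(0−47) = 47 − 45.12 = 1.88 → 2
  B: 246 − 236.16 = 9.84 → 10
  → #0A020A
25% tint:
  R: 251 + 0.25×(255−251) = 251 + 1 = 252 → 252
  G: 47 + 0.25×(255−47) = 47 + 52 = 99 → 99
  B: 246 + 2.25 = 248.25 → 248
  → #FC63F8

#0A020A, #FC63F8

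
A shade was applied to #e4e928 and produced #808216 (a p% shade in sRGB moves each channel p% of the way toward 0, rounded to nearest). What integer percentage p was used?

44%

#e4e928 is rgb(228, 233, 40); #808216 is rgb(128, 130, 22).
On the G channel (widest range): 130 ≈ 233 + (p/100)(0 − 233), so p ≈ 100×(130 − 233)/(0 − 233) = -10300/-233 = 44.21.
p = 44 reproduces all three channels after rounding.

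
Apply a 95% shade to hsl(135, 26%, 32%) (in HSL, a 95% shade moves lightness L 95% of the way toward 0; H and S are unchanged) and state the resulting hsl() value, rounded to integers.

L moves 95% from 32 toward 0: 32 − 30.4 = 1.6 → 2.
H and S are unchanged.

hsl(135, 26%, 2%)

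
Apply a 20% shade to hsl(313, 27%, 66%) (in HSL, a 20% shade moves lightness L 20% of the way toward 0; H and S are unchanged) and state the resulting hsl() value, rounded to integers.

hsl(313, 27%, 53%)

L moves 20% from 66 toward 0: 66 − 13.2 = 52.8 → 53.
H and S are unchanged.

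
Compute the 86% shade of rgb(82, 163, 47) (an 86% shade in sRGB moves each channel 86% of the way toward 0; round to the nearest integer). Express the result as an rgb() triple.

rgb(11, 23, 7)

An 86% shade moves each channel 86% toward 0:
  R: 82 + 0.86×(0−82) = 82 − 70.52 = 11.48 → 11
  G: 163 + 0.86×(0−163) = 163 − 140.18 = 22.82 → 23
  B: 47 + 0.86×(0−47) = 47 − 40.42 = 6.58 → 7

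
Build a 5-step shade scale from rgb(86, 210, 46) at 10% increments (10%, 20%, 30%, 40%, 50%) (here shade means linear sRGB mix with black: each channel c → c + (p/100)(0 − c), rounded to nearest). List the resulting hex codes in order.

10%: (86 − 8.6 = 77.4→77, 210 − 21 = 189→189, 46 − 4.6 = 41.4→41) → #4DBD29
20%: (86 − 17.2 = 68.8→69, 210 − 42 = 168→168, 46 − 9.2 = 36.8→37) → #45A825
30%: (86 − 25.8 = 60.2→60, 210 − 63 = 147→147, 46 − 13.8 = 32.2→32) → #3C9320
40%: (86 − 34.4 = 51.6→52, 210 − 84 = 126→126, 46 − 18.4 = 27.6→28) → #347E1C
50%: (86 − 43 = 43→43, 210 − 105 = 105→105, 46 − 23 = 23→23) → #2B6917

#4DBD29, #45A825, #3C9320, #347E1C, #2B6917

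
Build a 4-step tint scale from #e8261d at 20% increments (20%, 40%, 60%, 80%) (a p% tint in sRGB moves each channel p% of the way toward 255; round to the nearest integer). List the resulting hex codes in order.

#ed514a, #f17d77, #f6a8a5, #fad4d2

#e8261d is rgb(232, 38, 29).
20%: (232 + 4.6 = 236.6→237, 38 + 43.4 = 81.4→81, 29 + 45.2 = 74.2→74) → #ed514a
40%: (232 + 9.2 = 241.2→241, 38 + 86.8 = 124.8→125, 29 + 90.4 = 119.4→119) → #f17d77
60%: (232 + 13.8 = 245.8→246, 38 + 130.2 = 168.2→168, 29 + 135.6 = 164.6→165) → #f6a8a5
80%: (232 + 18.4 = 250.4→250, 38 + 173.6 = 211.6→212, 29 + 180.8 = 209.8→210) → #fad4d2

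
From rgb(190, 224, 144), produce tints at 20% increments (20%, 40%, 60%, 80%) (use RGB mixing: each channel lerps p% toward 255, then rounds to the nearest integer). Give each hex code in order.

#cbe6a6, #d8ecbc, #e5f3d3, #f2f9e9

20%: (190 + 13 = 203→203, 224 + 6.2 = 230.2→230, 144 + 22.2 = 166.2→166) → #cbe6a6
40%: (190 + 26 = 216→216, 224 + 12.4 = 236.4→236, 144 + 44.4 = 188.4→188) → #d8ecbc
60%: (190 + 39 = 229→229, 224 + 18.6 = 242.6→243, 144 + 66.6 = 210.6→211) → #e5f3d3
80%: (190 + 52 = 242→242, 224 + 24.8 = 248.8→249, 144 + 88.8 = 232.8→233) → #f2f9e9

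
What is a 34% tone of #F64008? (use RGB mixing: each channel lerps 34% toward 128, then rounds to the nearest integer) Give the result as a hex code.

#CE5631

#F64008 is rgb(246, 64, 8).
Lerp each channel 34% toward 128:
  R: 246 + 0.34×(128−246) = 246 − 40.12 = 205.88 → 206
  G: 64 + 0.34×(128−64) = 64 + 21.76 = 85.76 → 86
  B: 8 + 0.34×(128−8) = 8 + 40.8 = 48.8 → 49
rgb(206, 86, 49) = #CE5631.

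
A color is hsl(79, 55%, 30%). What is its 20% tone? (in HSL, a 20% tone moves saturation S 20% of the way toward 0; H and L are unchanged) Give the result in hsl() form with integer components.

hsl(79, 44%, 30%)

S moves 20% from 55 toward 0: 55 − 11 = 44 → 44.
H and L are unchanged.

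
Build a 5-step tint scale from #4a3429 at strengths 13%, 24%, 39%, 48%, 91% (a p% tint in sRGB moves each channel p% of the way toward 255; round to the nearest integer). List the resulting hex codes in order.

#4a3429 is rgb(74, 52, 41).
13%: (74 + 23.53 = 97.53→98, 52 + 26.39 = 78.39→78, 41 + 27.82 = 68.82→69) → #624e45
24%: (74 + 43.44 = 117.44→117, 52 + 48.72 = 100.72→101, 41 + 51.36 = 92.36→92) → #75655c
39%: (74 + 70.59 = 144.59→145, 52 + 79.17 = 131.17→131, 41 + 83.46 = 124.46→124) → #91837c
48%: (74 + 86.88 = 160.88→161, 52 + 97.44 = 149.44→149, 41 + 102.72 = 143.72→144) → #a19590
91%: (74 + 164.71 = 238.71→239, 52 + 184.73 = 236.73→237, 41 + 194.74 = 235.74→236) → #efedec

#624e45, #75655c, #91837c, #a19590, #efedec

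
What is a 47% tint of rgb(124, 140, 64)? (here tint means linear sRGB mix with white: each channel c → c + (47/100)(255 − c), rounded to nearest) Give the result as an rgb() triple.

rgb(186, 194, 154)

Lerp each channel 47% toward 255:
  R: 124 + 61.57 = 185.57 → 186
  G: 140 + 0.47×(255−140) = 140 + 54.05 = 194.05 → 194
  B: 64 + 0.47×(255−64) = 64 + 89.77 = 153.77 → 154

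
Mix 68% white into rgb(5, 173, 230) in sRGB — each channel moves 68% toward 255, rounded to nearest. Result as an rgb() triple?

rgb(175, 229, 247)

Per channel, c → c + 0.68(255 − c):
  R: 5 + 170 = 175 → 175
  G: 173 + 0.68×(255−173) = 173 + 55.76 = 228.76 → 229
  B: 230 + 0.68×(255−230) = 230 + 17 = 247 → 247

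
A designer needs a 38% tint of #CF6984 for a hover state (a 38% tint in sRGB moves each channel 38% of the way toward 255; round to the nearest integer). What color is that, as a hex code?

#E1A2B3

#CF6984 is rgb(207, 105, 132).
Lerp each channel 38% toward 255:
  R: 207 + 0.38×(255−207) = 207 + 18.24 = 225.24 → 225
  G: 105 + 57 = 162 → 162
  B: 132 + 0.38×(255−132) = 132 + 46.74 = 178.74 → 179
rgb(225, 162, 179) = #E1A2B3.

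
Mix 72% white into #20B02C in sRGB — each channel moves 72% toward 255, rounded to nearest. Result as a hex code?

#C1E9C4

#20B02C is rgb(32, 176, 44).
A 72% tint moves each channel 72% toward 255:
  R: 32 + 160.56 = 192.56 → 193
  G: 176 + 0.72×(255−176) = 176 + 56.88 = 232.88 → 233
  B: 44 + 151.92 = 195.92 → 196
rgb(193, 233, 196) = #C1E9C4.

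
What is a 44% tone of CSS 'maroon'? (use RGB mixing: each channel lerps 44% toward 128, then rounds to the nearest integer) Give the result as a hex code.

#803838

CSS maroon is rgb(128, 0, 0).
Lerp each channel 44% toward 128:
  R: 128 + 0.44×(128−128) = 128 + 0 = 128 → 128
  G: 0 + 0.44×(128−0) = 0 + 56.32 = 56.32 → 56
  B: 0 + 0.44×(128−0) = 0 + 56.32 = 56.32 → 56
rgb(128, 56, 56) = #803838.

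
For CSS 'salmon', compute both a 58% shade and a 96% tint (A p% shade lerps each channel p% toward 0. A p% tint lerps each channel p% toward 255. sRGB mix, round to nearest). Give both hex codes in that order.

CSS salmon is rgb(250, 128, 114).
58% shade:
  R: 250 + 0.58×(0−250) = 250 − 145 = 105 → 105
  G: 128 − 74.24 = 53.76 → 54
  B: 114 + 0.58×(0−114) = 114 − 66.12 = 47.88 → 48
  → #693630
96% tint:
  R: 250 + 0.96×(255−250) = 250 + 4.8 = 254.8 → 255
  G: 128 + 0.96×(255−128) = 128 + 121.92 = 249.92 → 250
  B: 114 + 135.36 = 249.36 → 249
  → #fffaf9

#693630, #fffaf9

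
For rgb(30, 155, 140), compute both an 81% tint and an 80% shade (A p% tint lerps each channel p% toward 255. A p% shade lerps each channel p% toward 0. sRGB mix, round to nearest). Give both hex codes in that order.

81% tint:
  R: 30 + 0.81×(255−30) = 30 + 182.25 = 212.25 → 212
  G: 155 + 81 = 236 → 236
  B: 140 + 93.15 = 233.15 → 233
  → #d4ece9
80% shade:
  R: 30 − 24 = 6 → 6
  G: 155 + 0.8×(0−155) = 155 − 124 = 31 → 31
  B: 140 + 0.8×(0−140) = 140 − 112 = 28 → 28
  → #061f1c

#d4ece9, #061f1c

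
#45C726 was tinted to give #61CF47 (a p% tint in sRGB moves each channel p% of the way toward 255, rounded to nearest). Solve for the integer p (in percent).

#45C726 is rgb(69, 199, 38); #61CF47 is rgb(97, 207, 71).
On the B channel (widest range): 71 ≈ 38 + (p/100)(255 − 38), so p ≈ 100×(71 − 38)/(255 − 38) = 3300/217 = 15.21.
p = 15 reproduces all three channels after rounding.

15%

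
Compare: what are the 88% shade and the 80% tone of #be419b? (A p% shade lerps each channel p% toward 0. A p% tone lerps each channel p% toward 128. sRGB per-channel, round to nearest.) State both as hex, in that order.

#be419b is rgb(190, 65, 155).
88% shade:
  R: 190 + 0.88×(0−190) = 190 − 167.2 = 22.8 → 23
  G: 65 + 0.88×(0−65) = 65 − 57.2 = 7.8 → 8
  B: 155 + 0.88×(0−155) = 155 − 136.4 = 18.6 → 19
  → #170813
80% tone:
  R: 190 + 0.8×(128−190) = 190 − 49.6 = 140.4 → 140
  G: 65 + 0.8×(128−65) = 65 + 50.4 = 115.4 → 115
  B: 155 + 0.8×(128−155) = 155 − 21.6 = 133.4 → 133
  → #8c7385

#170813, #8c7385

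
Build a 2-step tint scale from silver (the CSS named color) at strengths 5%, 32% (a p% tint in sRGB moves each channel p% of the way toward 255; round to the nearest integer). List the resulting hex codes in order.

CSS silver is rgb(192, 192, 192).
5%: (192 + 3.15 = 195.15→195, 192 + 3.15 = 195.15→195, 192 + 3.15 = 195.15→195) → #c3c3c3
32%: (192 + 20.16 = 212.16→212, 192 + 20.16 = 212.16→212, 192 + 20.16 = 212.16→212) → #d4d4d4

#c3c3c3, #d4d4d4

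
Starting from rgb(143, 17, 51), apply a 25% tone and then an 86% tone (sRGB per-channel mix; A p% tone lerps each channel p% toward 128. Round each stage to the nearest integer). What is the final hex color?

#827478

A 25% tone moves each channel 25% toward 128:
  R: 143 − 3.75 = 139.25 → 139
  G: 17 + 27.75 = 44.75 → 45
  B: 51 + 0.25×(128−51) = 51 + 19.25 = 70.25 → 70
After the tone: rgb(139, 45, 70) = #8B2D46.
Per channel, c → c + 0.86(128 − c):
  R: 139 − 9.46 = 129.54 → 130
  G: 45 + 0.86×(128−45) = 45 + 71.38 = 116.38 → 116
  B: 70 + 49.88 = 119.88 → 120
rgb(130, 116, 120) = #827478.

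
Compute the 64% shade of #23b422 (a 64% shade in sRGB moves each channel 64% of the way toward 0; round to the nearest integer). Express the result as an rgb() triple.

#23b422 is rgb(35, 180, 34).
A 64% shade moves each channel 64% toward 0:
  R: 35 − 22.4 = 12.6 → 13
  G: 180 + 0.64×(0−180) = 180 − 115.2 = 64.8 → 65
  B: 34 + 0.64×(0−34) = 34 − 21.76 = 12.24 → 12

rgb(13, 65, 12)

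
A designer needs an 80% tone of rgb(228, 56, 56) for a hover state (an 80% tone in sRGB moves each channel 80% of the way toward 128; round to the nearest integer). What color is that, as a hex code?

An 80% tone moves each channel 80% toward 128:
  R: 228 + 0.8×(128−228) = 228 − 80 = 148 → 148
  G: 56 + 0.8×(128−56) = 56 + 57.6 = 113.6 → 114
  B: 56 + 0.8×(128−56) = 56 + 57.6 = 113.6 → 114
rgb(148, 114, 114) = #947272.

#947272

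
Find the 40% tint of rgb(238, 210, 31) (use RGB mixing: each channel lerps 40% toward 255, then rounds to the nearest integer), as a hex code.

#f5e479

Lerp each channel 40% toward 255:
  R: 238 + 6.8 = 244.8 → 245
  G: 210 + 0.4×(255−210) = 210 + 18 = 228 → 228
  B: 31 + 0.4×(255−31) = 31 + 89.6 = 120.6 → 121
rgb(245, 228, 121) = #f5e479.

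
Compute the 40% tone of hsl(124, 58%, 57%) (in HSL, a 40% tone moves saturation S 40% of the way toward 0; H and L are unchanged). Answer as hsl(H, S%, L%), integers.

hsl(124, 35%, 57%)

S moves 40% from 58 toward 0: 58 − 23.2 = 34.8 → 35.
H and L are unchanged.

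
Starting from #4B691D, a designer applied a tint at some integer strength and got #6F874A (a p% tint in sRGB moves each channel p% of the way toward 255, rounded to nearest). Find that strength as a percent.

#4B691D is rgb(75, 105, 29); #6F874A is rgb(111, 135, 74).
On the B channel (widest range): 74 ≈ 29 + (p/100)(255 − 29), so p ≈ 100×(74 − 29)/(255 − 29) = 4500/226 = 19.91.
p = 20 reproduces all three channels after rounding.

20%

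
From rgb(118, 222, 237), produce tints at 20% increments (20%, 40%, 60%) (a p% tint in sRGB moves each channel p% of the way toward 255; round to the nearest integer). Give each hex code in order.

20%: (118 + 27.4 = 145.4→145, 222 + 6.6 = 228.6→229, 237 + 3.6 = 240.6→241) → #91e5f1
40%: (118 + 54.8 = 172.8→173, 222 + 13.2 = 235.2→235, 237 + 7.2 = 244.2→244) → #adebf4
60%: (118 + 82.2 = 200.2→200, 222 + 19.8 = 241.8→242, 237 + 10.8 = 247.8→248) → #c8f2f8

#91e5f1, #adebf4, #c8f2f8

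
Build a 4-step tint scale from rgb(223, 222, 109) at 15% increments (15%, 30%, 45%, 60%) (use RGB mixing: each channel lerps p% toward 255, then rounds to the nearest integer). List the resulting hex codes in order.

#E4E383, #E9E899, #EDEDAF, #F2F2C5

15%: (223 + 4.8 = 227.8→228, 222 + 4.95 = 226.95→227, 109 + 21.9 = 130.9→131) → #E4E383
30%: (223 + 9.6 = 232.6→233, 222 + 9.9 = 231.9→232, 109 + 43.8 = 152.8→153) → #E9E899
45%: (223 + 14.4 = 237.4→237, 222 + 14.85 = 236.85→237, 109 + 65.7 = 174.7→175) → #EDEDAF
60%: (223 + 19.2 = 242.2→242, 222 + 19.8 = 241.8→242, 109 + 87.6 = 196.6→197) → #F2F2C5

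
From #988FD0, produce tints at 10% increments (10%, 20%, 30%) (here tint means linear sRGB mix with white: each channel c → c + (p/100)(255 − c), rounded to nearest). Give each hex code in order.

#988FD0 is rgb(152, 143, 208).
10%: (152 + 10.3 = 162.3→162, 143 + 11.2 = 154.2→154, 208 + 4.7 = 212.7→213) → #A29AD5
20%: (152 + 20.6 = 172.6→173, 143 + 22.4 = 165.4→165, 208 + 9.4 = 217.4→217) → #ADA5D9
30%: (152 + 30.9 = 182.9→183, 143 + 33.6 = 176.6→177, 208 + 14.1 = 222.1→222) → #B7B1DE

#A29AD5, #ADA5D9, #B7B1DE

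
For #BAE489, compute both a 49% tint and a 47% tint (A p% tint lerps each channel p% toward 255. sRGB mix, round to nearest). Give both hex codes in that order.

#DCF1C3, #DAF1C0

#BAE489 is rgb(186, 228, 137).
49% tint:
  R: 186 + 0.49×(255−186) = 186 + 33.81 = 219.81 → 220
  G: 228 + 13.23 = 241.23 → 241
  B: 137 + 0.49×(255−137) = 137 + 57.82 = 194.82 → 195
  → #DCF1C3
47% tint:
  R: 186 + 0.47×(255−186) = 186 + 32.43 = 218.43 → 218
  G: 228 + 0.47×(255−228) = 228 + 12.69 = 240.69 → 241
  B: 137 + 0.47×(255−137) = 137 + 55.46 = 192.46 → 192
  → #DAF1C0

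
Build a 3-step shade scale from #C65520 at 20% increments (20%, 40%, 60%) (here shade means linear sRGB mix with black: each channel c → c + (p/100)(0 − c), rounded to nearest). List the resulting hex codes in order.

#C65520 is rgb(198, 85, 32).
20%: (198 − 39.6 = 158.4→158, 85 − 17 = 68→68, 32 − 6.4 = 25.6→26) → #9E441A
40%: (198 − 79.2 = 118.8→119, 85 − 34 = 51→51, 32 − 12.8 = 19.2→19) → #773313
60%: (198 − 118.8 = 79.2→79, 85 − 51 = 34→34, 32 − 19.2 = 12.8→13) → #4F220D

#9E441A, #773313, #4F220D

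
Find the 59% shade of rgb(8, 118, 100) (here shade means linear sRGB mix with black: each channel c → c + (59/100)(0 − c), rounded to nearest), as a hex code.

A 59% shade moves each channel 59% toward 0:
  R: 8 + 0.59×(0−8) = 8 − 4.72 = 3.28 → 3
  G: 118 + 0.59×(0−118) = 118 − 69.62 = 48.38 → 48
  B: 100 + 0.59×(0−100) = 100 − 59 = 41 → 41
rgb(3, 48, 41) = #033029.

#033029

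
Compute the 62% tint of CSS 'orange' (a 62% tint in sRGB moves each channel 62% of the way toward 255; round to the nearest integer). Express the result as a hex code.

CSS orange is rgb(255, 165, 0).
Per channel, c → c + 0.62(255 − c):
  R: 255 + 0 = 255 → 255
  G: 165 + 55.8 = 220.8 → 221
  B: 0 + 158.1 = 158.1 → 158
rgb(255, 221, 158) = #FFDD9E.

#FFDD9E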